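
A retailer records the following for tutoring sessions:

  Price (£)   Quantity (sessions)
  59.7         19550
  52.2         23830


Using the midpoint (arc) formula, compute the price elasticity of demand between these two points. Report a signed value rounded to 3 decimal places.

-1.472

%ΔQ = (23830 − 19550) / [(19550 + 23830)/2] = 4280/21690 = 0.197325…
%ΔP = (52.2 − 59.7) / [(59.7 + 52.2)/2] = -7.5/55.95 = -0.134048…
Arc Ed = %ΔQ / %ΔP = (4280/21690) / (-7.5/55.95) = -1.47205…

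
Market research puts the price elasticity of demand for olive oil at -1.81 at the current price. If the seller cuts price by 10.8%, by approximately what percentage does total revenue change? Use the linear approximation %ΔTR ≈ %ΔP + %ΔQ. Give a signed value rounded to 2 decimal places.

+8.75%

%ΔQ ≈ Ed × %ΔP = (-1.81) × (-10.8%) = +19.5480%
%ΔTR ≈ %ΔP + %ΔQ = (-10.8%) + (+19.5480%) = +8.7480%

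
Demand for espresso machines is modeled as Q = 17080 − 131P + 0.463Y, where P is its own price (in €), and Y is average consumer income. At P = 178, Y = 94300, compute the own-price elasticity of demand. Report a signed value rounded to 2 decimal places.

At the given values, Q = 17080 − 131(178) + 0.463(94300) = 37422.9.
∂Q/∂P = −131.
E = (-131) × (178/37422.9) = -0.6230…

-0.62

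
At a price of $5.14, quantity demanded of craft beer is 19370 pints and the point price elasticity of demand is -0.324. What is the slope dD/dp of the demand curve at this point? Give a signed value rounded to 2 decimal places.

-1220.99

Ed = (dD/dp)·(p/D) ⇒ dD/dp = Ed·D/p = (-0.324)·19370/5.14 = -1220.9883…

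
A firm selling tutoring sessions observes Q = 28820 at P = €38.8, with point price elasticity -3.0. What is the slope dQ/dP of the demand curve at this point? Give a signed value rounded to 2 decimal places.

Ed = (dQ/dP)·(P/Q) ⇒ dQ/dP = Ed·Q/P = (-3.0)·28820/38.8 = -2228.3505…

-2228.35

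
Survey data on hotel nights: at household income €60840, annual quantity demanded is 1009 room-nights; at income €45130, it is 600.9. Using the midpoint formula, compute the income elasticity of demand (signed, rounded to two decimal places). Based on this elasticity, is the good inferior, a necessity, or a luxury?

1.71; luxury

%ΔQ = (600.9 − 1009)/[( 1009 + 600.9)/2] = -408.1/804.95 = -0.506988…
%ΔIncome = (45130 − 60840)/[( 60840 + 45130)/2] = -15710/52985 = -0.296499…
E_income = (-408.1/804.95) / (-15710/52985) = 1.7099…
E_income > 1 ⇒ normal good, luxury.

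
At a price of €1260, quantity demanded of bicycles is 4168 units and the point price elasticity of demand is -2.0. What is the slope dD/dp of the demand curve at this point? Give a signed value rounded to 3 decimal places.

Ed = (dD/dp)·(p/D) ⇒ dD/dp = Ed·D/p = (-2.0)·4168/1260 = -6.61587…

-6.616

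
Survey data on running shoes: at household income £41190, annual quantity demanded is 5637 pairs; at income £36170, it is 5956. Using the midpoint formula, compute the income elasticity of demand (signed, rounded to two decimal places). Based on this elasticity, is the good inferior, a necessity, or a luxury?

%ΔQ = (5956 − 5637)/[( 5637 + 5956)/2] = 319/5796.5 = 0.055033…
%ΔIncome = (36170 − 41190)/[( 41190 + 36170)/2] = -5020/38680 = -0.129782…
E_income = (319/5796.5) / (-5020/38680) = -0.4240…
E_income < 0 ⇒ inferior good.

-0.42; inferior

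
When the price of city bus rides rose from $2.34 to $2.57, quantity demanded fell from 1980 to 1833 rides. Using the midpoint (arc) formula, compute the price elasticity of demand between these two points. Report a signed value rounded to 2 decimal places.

%ΔQ = (1833 − 1980) / [(1980 + 1833)/2] = -147/1906.5 = -0.077104…
%ΔP = (2.57 − 2.34) / [(2.34 + 2.57)/2] = 0.23/2.455 = 0.093686…
Arc Ed = %ΔQ / %ΔP = (-147/1906.5) / (0.23/2.455) = -0.8230…

-0.82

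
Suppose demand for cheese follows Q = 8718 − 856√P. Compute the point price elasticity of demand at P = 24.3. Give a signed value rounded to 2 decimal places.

-0.47

dQ/dP = −856/(2√P) = -86.8242. At P = 24.3, Q = 4498.35.
Ed = (dQ/dP)·(P/Q) = (-86.8242) × (24.3/4498.35) = -0.4690…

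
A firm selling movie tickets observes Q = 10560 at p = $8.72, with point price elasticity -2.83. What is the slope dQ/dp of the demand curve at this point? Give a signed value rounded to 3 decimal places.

Ed = (dQ/dp)·(p/Q) ⇒ dQ/dp = Ed·Q/p = (-2.83)·10560/8.72 = -3427.15596…

-3427.156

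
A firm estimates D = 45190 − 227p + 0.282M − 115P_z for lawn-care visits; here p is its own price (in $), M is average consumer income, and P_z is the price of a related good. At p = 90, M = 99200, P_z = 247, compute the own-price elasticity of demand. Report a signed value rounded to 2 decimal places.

At the given values, D = 45190 − 227(90) + 0.282(99200) − 115(247) = 24329.4.
∂D/∂p = −227.
E = (-227) × (90/24329.4) = -0.8397…

-0.84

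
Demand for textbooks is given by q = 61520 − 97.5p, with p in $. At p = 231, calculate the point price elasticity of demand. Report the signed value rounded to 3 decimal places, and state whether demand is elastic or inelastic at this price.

dq/dp = −97.5. At p = 231, q = 61520 − 97.5(231) = 38997.5.
Ed = (dq/dp)·(p/q) = −97.5 × (231/38997.5) = -0.57753…
|Ed| = 0.578 < 1, so demand is inelastic.

-0.578; inelastic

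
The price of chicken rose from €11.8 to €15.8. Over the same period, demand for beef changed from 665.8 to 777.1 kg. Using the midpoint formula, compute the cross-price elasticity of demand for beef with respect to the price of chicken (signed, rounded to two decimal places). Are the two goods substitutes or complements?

%ΔQ_{beef} = (777.1 − 665.8)/avg = 111.3/721.45 = 0.154272…
%ΔP_{chicken} = (15.8 − 11.8)/avg = 4/13.8 = 0.289855…
E_cross = (111.3/721.45) / (4/13.8) = 0.5322…
E_cross > 0 ⇒ the goods are substitutes.

0.53; substitutes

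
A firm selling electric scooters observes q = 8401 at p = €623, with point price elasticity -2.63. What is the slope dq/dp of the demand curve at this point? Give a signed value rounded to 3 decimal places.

Ed = (dq/dp)·(p/q) ⇒ dq/dp = Ed·q/p = (-2.63)·8401/623 = -35.46489…

-35.465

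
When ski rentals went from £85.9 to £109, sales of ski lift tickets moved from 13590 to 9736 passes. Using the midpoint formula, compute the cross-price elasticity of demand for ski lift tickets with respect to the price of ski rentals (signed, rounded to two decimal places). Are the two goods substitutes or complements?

-1.39; complements

%ΔQ_{ski lift tickets} = (9736 − 13590)/avg = -3854/11663 = -0.330446…
%ΔP_{ski rentals} = (109 − 85.9)/avg = 23.1/97.45 = 0.237044…
E_cross = (-3854/11663) / (23.1/97.45) = -1.3940…
E_cross < 0 ⇒ the goods are complements.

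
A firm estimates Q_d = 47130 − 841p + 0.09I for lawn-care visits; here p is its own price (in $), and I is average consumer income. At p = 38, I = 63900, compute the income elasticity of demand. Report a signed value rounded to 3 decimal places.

At the given values, Q_d = 47130 − 841(38) + 0.09(63900) = 20923.
∂Q_d/∂I = 0.09.
E = (0.09) × (63900/20923) = 0.27486…

0.275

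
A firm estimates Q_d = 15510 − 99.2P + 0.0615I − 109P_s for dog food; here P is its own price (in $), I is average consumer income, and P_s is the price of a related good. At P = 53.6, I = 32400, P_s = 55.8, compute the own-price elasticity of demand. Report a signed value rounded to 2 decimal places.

-0.87

At the given values, Q_d = 15510 − 99.2(53.6) + 0.0615(32400) − 109(55.8) = 6103.28.
∂Q_d/∂P = −99.2.
E = (-99.2) × (53.6/6103.28) = -0.8711…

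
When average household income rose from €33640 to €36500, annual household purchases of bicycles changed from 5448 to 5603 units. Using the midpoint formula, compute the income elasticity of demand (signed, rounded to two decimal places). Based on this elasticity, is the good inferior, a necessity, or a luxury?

%ΔQ = (5603 − 5448)/[( 5448 + 5603)/2] = 155/5525.5 = 0.028051…
%ΔIncome = (36500 − 33640)/[( 33640 + 36500)/2] = 2860/35070 = 0.081551…
E_income = (155/5525.5) / (2860/35070) = 0.3439…
0 < E_income < 1 ⇒ normal good, necessity.

0.34; necessity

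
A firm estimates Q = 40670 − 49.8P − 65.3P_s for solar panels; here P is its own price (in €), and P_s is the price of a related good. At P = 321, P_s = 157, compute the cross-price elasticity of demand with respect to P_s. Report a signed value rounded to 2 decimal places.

-0.71

At the given values, Q = 40670 − 49.8(321) − 65.3(157) = 14432.1.
∂Q/∂P_s = -65.3.
E = (-65.3) × (157/14432.1) = -0.7103…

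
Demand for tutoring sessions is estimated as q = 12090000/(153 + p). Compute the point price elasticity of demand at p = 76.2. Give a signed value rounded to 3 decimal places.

-0.332

dq/dp = −12090000/(153 + p)² = -230.143. At p = 76.2, q = 52748.7.
Ed = (dq/dp)·(p/q) = (-230.143) × (76.2/52748.7) = -0.33246…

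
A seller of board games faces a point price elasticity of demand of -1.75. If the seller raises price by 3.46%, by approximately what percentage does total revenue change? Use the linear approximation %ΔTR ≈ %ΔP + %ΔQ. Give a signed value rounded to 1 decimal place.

%ΔQ ≈ Ed × %ΔP = (-1.75) × (+3.46%) = -6.0550%
%ΔTR ≈ %ΔP + %ΔQ = (+3.46%) + (-6.0550%) = -2.5950%

-2.6%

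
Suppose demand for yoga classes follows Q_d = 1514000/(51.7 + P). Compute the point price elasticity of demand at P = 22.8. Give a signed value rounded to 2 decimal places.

dQ_d/dP = −1514000/(51.7 + P)² = -272.781. At P = 22.8, Q_d = 20322.1.
Ed = (dQ_d/dP)·(P/Q_d) = (-272.781) × (22.8/20322.1) = -0.3060…

-0.31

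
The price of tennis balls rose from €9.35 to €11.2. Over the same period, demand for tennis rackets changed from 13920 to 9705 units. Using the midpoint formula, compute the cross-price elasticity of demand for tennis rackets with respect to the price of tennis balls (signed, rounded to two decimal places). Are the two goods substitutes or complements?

%ΔQ_{tennis rackets} = (9705 − 13920)/avg = -4215/11812.5 = -0.356825…
%ΔP_{tennis balls} = (11.2 − 9.35)/avg = 1.85/10.275 = 0.180048…
E_cross = (-4215/11812.5) / (1.85/10.275) = -1.9818…
E_cross < 0 ⇒ the goods are complements.

-1.98; complements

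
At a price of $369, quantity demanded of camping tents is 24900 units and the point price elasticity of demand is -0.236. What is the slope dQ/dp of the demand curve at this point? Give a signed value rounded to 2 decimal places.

Ed = (dQ/dp)·(p/Q) ⇒ dQ/dp = Ed·Q/p = (-0.236)·24900/369 = -15.9252…

-15.93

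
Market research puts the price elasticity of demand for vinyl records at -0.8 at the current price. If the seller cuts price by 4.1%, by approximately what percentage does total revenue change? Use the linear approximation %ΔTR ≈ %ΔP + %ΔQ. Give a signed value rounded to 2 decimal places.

-0.82%

%ΔQ ≈ Ed × %ΔP = (-0.8) × (-4.1%) = +3.2800%
%ΔTR ≈ %ΔP + %ΔQ = (-4.1%) + (+3.2800%) = -0.8200%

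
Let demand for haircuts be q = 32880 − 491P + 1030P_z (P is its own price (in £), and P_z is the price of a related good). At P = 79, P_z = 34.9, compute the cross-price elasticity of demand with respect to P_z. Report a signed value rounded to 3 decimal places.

At the given values, q = 32880 − 491(79) + 1030(34.9) = 30038.
∂q/∂P_z = 1030.
E = (1030) × (34.9/30038) = 1.19671…

1.197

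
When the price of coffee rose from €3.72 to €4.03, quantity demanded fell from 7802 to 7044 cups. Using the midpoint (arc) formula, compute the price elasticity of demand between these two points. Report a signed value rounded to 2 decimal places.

-1.28

%ΔQ = (7044 − 7802) / [(7802 + 7044)/2] = -758/7423 = -0.102115…
%ΔP = (4.03 − 3.72) / [(3.72 + 4.03)/2] = 0.31/3.875 = 0.08
Arc Ed = %ΔQ / %ΔP = (-758/7423) / (0.31/3.875) = -1.2764…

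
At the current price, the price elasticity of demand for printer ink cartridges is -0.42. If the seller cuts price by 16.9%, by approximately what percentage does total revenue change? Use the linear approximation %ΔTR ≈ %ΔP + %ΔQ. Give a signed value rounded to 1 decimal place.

%ΔQ ≈ Ed × %ΔP = (-0.42) × (-16.9%) = +7.0980%
%ΔTR ≈ %ΔP + %ΔQ = (-16.9%) + (+7.0980%) = -9.8020%

-9.8%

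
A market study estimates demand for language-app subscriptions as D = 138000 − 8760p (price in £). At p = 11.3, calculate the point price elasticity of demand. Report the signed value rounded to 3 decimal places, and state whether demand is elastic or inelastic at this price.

dD/dp = −8760. At p = 11.3, D = 138000 − 8760(11.3) = 39012.
Ed = (dD/dp)·(p/D) = −8760 × (11.3/39012) = -2.53737…
|Ed| = 2.537 > 1, so demand is elastic.

-2.537; elastic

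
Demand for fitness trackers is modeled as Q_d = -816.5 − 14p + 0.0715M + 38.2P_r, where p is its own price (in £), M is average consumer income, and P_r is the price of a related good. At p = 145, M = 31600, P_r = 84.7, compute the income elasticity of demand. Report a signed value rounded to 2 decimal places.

At the given values, Q_d = -816.5 − 14(145) + 0.0715(31600) + 38.2(84.7) = 2648.44.
∂Q_d/∂M = 0.0715.
E = (0.0715) × (31600/2648.44) = 0.8531…

0.85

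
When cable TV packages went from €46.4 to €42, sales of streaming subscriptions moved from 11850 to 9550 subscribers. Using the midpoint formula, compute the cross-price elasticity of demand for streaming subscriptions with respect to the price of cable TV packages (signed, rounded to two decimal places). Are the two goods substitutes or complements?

2.16; substitutes

%ΔQ_{streaming subscriptions} = (9550 − 11850)/avg = -2300/10700 = -0.214953…
%ΔP_{cable TV packages} = (42 − 46.4)/avg = -4.4/44.2 = -0.099547…
E_cross = (-2300/10700) / (-4.4/44.2) = 2.1593…
E_cross > 0 ⇒ the goods are substitutes.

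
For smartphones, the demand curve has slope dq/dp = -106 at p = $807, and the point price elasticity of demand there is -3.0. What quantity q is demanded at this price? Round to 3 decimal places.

Ed = (dq/dp)·(p/q) ⇒ q = (dq/dp)·p/Ed = (-106)·807/(-3.0) = 28514

28514.000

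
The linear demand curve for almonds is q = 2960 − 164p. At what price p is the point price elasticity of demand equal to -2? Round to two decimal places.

12.03

Ed = −164p/(2960 − 164p). Set this equal to -2:
164p = 2·(2960 − 164p) ⇒ 164p(1 + 2) = 2·2960
p = 2·2960 / (164·3) = 12.0325…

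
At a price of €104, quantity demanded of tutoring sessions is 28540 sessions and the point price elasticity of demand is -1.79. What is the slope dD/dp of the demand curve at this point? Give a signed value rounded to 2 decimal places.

-491.22

Ed = (dD/dp)·(p/D) ⇒ dD/dp = Ed·D/p = (-1.79)·28540/104 = -491.2173…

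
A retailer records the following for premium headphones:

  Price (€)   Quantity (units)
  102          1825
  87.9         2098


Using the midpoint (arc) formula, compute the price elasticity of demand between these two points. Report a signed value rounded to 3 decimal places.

%ΔQ = (2098 − 1825) / [(1825 + 2098)/2] = 273/1961.5 = 0.139179…
%ΔP = (87.9 − 102) / [(102 + 87.9)/2] = -14.1/94.95 = -0.148499…
Arc Ed = %ΔQ / %ΔP = (273/1961.5) / (-14.1/94.95) = -0.93723…

-0.937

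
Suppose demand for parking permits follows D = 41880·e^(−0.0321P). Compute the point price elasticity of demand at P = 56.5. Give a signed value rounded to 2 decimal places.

-1.81

dD/dP = −0.0321·D = -219.207. At P = 56.5, D = 6828.86.
Ed = (dD/dP)·(P/D) = (-219.207) × (56.5/6828.86) = -1.8136…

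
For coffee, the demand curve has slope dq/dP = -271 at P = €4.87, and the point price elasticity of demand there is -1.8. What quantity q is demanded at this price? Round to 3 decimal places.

Ed = (dq/dP)·(P/q) ⇒ q = (dq/dP)·P/Ed = (-271)·4.87/(-1.8) = 733.20555…

733.206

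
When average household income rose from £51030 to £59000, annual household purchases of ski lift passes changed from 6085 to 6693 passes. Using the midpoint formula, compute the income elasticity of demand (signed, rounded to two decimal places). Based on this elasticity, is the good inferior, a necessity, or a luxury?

%ΔQ = (6693 − 6085)/[( 6085 + 6693)/2] = 608/6389 = 0.095163…
%ΔIncome = (59000 − 51030)/[( 51030 + 59000)/2] = 7970/55015 = 0.144869…
E_income = (608/6389) / (7970/55015) = 0.6568…
0 < E_income < 1 ⇒ normal good, necessity.

0.66; necessity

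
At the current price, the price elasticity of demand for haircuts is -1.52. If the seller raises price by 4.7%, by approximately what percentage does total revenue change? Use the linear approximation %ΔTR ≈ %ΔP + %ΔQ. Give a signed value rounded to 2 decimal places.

-2.44%

%ΔQ ≈ Ed × %ΔP = (-1.52) × (+4.7%) = -7.1440%
%ΔTR ≈ %ΔP + %ΔQ = (+4.7%) + (-7.1440%) = -2.4440%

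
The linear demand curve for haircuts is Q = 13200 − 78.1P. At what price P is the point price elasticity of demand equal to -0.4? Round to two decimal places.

Ed = −78.1P/(13200 − 78.1P). Set this equal to -0.4:
78.1P = 0.4·(13200 − 78.1P) ⇒ 78.1P(1 + 0.4) = 0.4·13200
P = 0.4·13200 / (78.1·1.4) = 48.2897…

48.29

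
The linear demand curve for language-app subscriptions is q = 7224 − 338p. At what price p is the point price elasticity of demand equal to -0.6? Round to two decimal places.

8.01

Ed = −338p/(7224 − 338p). Set this equal to -0.6:
338p = 0.6·(7224 − 338p) ⇒ 338p(1 + 0.6) = 0.6·7224
p = 0.6·7224 / (338·1.6) = 8.0147…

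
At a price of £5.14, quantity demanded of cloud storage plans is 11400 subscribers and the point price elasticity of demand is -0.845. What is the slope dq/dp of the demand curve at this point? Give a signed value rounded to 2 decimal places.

Ed = (dq/dp)·(p/q) ⇒ dq/dp = Ed·q/p = (-0.845)·11400/5.14 = -1874.1245…

-1874.12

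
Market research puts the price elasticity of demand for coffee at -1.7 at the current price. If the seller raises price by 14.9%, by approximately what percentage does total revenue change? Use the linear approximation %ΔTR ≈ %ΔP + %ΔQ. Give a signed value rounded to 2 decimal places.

-10.43%

%ΔQ ≈ Ed × %ΔP = (-1.7) × (+14.9%) = -25.3300%
%ΔTR ≈ %ΔP + %ΔQ = (+14.9%) + (-25.3300%) = -10.4300%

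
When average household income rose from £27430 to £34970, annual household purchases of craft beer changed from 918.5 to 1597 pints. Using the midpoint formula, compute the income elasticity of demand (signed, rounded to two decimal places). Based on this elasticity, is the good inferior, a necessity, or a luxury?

%ΔQ = (1597 − 918.5)/[( 918.5 + 1597)/2] = 678.5/1257.75 = 0.539455…
%ΔIncome = (34970 − 27430)/[( 27430 + 34970)/2] = 7540/31200 = 0.241666…
E_income = (678.5/1257.75) / (7540/31200) = 2.2322…
E_income > 1 ⇒ normal good, luxury.

2.23; luxury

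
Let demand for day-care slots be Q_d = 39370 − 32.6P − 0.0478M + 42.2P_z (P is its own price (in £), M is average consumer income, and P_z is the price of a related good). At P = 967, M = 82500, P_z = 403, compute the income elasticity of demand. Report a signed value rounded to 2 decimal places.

-0.19

At the given values, Q_d = 39370 − 32.6(967) − 0.0478(82500) + 42.2(403) = 20908.9.
∂Q_d/∂M = -0.0478.
E = (-0.0478) × (82500/20908.9) = -0.1886…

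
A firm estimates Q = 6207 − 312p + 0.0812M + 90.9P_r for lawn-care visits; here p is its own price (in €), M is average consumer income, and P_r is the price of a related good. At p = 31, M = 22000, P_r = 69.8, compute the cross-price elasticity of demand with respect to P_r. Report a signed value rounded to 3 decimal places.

1.360

At the given values, Q = 6207 − 312(31) + 0.0812(22000) + 90.9(69.8) = 4666.22.
∂Q/∂P_r = 90.9.
E = (90.9) × (69.8/4666.22) = 1.35973…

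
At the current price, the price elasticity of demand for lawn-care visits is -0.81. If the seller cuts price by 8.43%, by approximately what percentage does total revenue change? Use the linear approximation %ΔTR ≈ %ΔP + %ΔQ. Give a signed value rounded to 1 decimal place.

-1.6%

%ΔQ ≈ Ed × %ΔP = (-0.81) × (-8.43%) = +6.8283%
%ΔTR ≈ %ΔP + %ΔQ = (-8.43%) + (+6.8283%) = -1.6017%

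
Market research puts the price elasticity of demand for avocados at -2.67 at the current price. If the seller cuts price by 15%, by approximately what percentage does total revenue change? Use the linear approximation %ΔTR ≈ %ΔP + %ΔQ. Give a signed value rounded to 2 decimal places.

+25.05%

%ΔQ ≈ Ed × %ΔP = (-2.67) × (-15%) = +40.0500%
%ΔTR ≈ %ΔP + %ΔQ = (-15%) + (+40.0500%) = +25.0500%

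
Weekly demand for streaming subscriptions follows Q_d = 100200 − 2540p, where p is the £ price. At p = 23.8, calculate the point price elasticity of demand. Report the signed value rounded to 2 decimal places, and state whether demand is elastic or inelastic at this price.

-1.52; elastic

dQ_d/dp = −2540. At p = 23.8, Q_d = 100200 − 2540(23.8) = 39748.
Ed = (dQ_d/dp)·(p/Q_d) = −2540 × (23.8/39748) = -1.5208…
|Ed| = 1.52 > 1, so demand is elastic.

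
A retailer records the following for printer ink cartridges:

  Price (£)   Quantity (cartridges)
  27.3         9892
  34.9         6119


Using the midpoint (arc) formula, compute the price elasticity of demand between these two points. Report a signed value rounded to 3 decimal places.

-1.929

%ΔQ = (6119 − 9892) / [(9892 + 6119)/2] = -3773/8005.5 = -0.471300…
%ΔP = (34.9 − 27.3) / [(27.3 + 34.9)/2] = 7.6/31.1 = 0.244372…
Arc Ed = %ΔQ / %ΔP = (-3773/8005.5) / (7.6/31.1) = -1.92861…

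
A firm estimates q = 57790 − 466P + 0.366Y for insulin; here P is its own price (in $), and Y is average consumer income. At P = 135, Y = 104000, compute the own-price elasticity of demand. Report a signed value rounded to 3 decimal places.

-1.910

At the given values, q = 57790 − 466(135) + 0.366(104000) = 32944.
∂q/∂P = −466.
E = (-466) × (135/32944) = -1.90960…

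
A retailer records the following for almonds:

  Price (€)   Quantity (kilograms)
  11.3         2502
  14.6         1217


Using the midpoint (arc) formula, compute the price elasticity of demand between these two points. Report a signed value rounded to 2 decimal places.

-2.71

%ΔQ = (1217 − 2502) / [(2502 + 1217)/2] = -1285/1859.5 = -0.691045…
%ΔP = (14.6 − 11.3) / [(11.3 + 14.6)/2] = 3.3/12.95 = 0.254826…
Arc Ed = %ΔQ / %ΔP = (-1285/1859.5) / (3.3/12.95) = -2.7118…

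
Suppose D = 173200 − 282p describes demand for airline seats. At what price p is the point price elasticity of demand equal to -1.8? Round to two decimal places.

394.83

Ed = −282p/(173200 − 282p). Set this equal to -1.8:
282p = 1.8·(173200 − 282p) ⇒ 282p(1 + 1.8) = 1.8·173200
p = 1.8·173200 / (282·2.8) = 394.8328…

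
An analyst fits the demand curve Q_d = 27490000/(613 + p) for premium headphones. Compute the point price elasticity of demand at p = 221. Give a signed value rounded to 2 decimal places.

dQ_d/dp = −27490000/(613 + p)² = -39.5223. At p = 221, Q_d = 32961.6.
Ed = (dQ_d/dp)·(p/Q_d) = (-39.5223) × (221/32961.6) = -0.2649…

-0.26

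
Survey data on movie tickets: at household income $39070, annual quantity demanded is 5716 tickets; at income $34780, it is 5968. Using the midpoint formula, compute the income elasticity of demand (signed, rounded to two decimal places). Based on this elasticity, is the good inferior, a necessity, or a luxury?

%ΔQ = (5968 − 5716)/[( 5716 + 5968)/2] = 252/5842 = 0.043135…
%ΔIncome = (34780 − 39070)/[( 39070 + 34780)/2] = -4290/36925 = -0.116181…
E_income = (252/5842) / (-4290/36925) = -0.3712…
E_income < 0 ⇒ inferior good.

-0.37; inferior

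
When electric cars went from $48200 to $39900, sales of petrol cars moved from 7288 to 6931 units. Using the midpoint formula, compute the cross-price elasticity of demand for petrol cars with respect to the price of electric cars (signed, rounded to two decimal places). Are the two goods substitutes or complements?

%ΔQ_{petrol cars} = (6931 − 7288)/avg = -357/7109.5 = -0.050214…
%ΔP_{electric cars} = (39900 − 48200)/avg = -8300/44050 = -0.188422…
E_cross = (-357/7109.5) / (-8300/44050) = 0.2664…
E_cross > 0 ⇒ the goods are substitutes.

0.27; substitutes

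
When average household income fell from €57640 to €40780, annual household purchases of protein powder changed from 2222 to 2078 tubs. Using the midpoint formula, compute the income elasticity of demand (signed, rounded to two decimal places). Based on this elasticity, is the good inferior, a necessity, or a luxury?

%ΔQ = (2078 − 2222)/[( 2222 + 2078)/2] = -144/2150 = -0.066976…
%ΔIncome = (40780 − 57640)/[( 57640 + 40780)/2] = -16860/49210 = -0.342613…
E_income = (-144/2150) / (-16860/49210) = 0.1954…
0 < E_income < 1 ⇒ normal good, necessity.

0.20; necessity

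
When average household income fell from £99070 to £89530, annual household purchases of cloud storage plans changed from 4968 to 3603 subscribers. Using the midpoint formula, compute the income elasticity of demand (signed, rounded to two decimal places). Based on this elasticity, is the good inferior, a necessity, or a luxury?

3.15; luxury

%ΔQ = (3603 − 4968)/[( 4968 + 3603)/2] = -1365/4285.5 = -0.318515…
%ΔIncome = (89530 − 99070)/[( 99070 + 89530)/2] = -9540/94300 = -0.101166…
E_income = (-1365/4285.5) / (-9540/94300) = 3.1484…
E_income > 1 ⇒ normal good, luxury.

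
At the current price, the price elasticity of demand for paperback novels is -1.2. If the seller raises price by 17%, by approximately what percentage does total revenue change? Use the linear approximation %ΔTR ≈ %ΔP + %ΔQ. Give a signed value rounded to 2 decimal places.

%ΔQ ≈ Ed × %ΔP = (-1.2) × (+17%) = -20.4000%
%ΔTR ≈ %ΔP + %ΔQ = (+17%) + (-20.4000%) = -3.4000%

-3.40%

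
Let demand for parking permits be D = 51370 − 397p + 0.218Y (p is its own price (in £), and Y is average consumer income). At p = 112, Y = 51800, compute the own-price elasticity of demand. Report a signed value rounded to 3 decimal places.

At the given values, D = 51370 − 397(112) + 0.218(51800) = 18198.4.
∂D/∂p = −397.
E = (-397) × (112/18198.4) = -2.44329…

-2.443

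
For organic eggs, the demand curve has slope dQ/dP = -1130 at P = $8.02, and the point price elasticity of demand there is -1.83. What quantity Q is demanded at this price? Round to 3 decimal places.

4952.240

Ed = (dQ/dP)·(P/Q) ⇒ Q = (dQ/dP)·P/Ed = (-1130)·8.02/(-1.83) = 4952.24043…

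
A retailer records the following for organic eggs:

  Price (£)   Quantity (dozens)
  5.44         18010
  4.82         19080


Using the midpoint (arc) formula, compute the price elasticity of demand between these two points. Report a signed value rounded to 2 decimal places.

-0.48

%ΔQ = (19080 − 18010) / [(18010 + 19080)/2] = 1070/18545 = 0.057697…
%ΔP = (4.82 − 5.44) / [(5.44 + 4.82)/2] = -0.62/5.13 = -0.120857…
Arc Ed = %ΔQ / %ΔP = (1070/18545) / (-0.62/5.13) = -0.4774…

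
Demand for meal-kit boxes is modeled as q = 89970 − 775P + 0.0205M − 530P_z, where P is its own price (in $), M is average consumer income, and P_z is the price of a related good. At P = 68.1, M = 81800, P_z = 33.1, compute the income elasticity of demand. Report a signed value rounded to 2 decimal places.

0.08

At the given values, q = 89970 − 775(68.1) + 0.0205(81800) − 530(33.1) = 21326.4.
∂q/∂M = 0.0205.
E = (0.0205) × (81800/21326.4) = 0.0786…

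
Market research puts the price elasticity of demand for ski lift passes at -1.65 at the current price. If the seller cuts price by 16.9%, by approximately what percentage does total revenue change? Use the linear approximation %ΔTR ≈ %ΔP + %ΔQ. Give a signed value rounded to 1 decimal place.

+11.0%

%ΔQ ≈ Ed × %ΔP = (-1.65) × (-16.9%) = +27.8850%
%ΔTR ≈ %ΔP + %ΔQ = (-16.9%) + (+27.8850%) = +10.9850%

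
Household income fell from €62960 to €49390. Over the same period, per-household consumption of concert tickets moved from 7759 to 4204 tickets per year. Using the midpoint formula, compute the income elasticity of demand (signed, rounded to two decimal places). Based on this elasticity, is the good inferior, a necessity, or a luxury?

%ΔQ = (4204 − 7759)/[( 7759 + 4204)/2] = -3555/5981.5 = -0.594332…
%ΔIncome = (49390 − 62960)/[( 62960 + 49390)/2] = -13570/56175 = -0.241566…
E_income = (-3555/5981.5) / (-13570/56175) = 2.4603…
E_income > 1 ⇒ normal good, luxury.

2.46; luxury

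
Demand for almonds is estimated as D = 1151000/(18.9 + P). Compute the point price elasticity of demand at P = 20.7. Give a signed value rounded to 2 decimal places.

-0.52

dD/dP = −1151000/(18.9 + P)² = -733.981. At P = 20.7, D = 29065.7.
Ed = (dD/dP)·(P/D) = (-733.981) × (20.7/29065.7) = -0.5227…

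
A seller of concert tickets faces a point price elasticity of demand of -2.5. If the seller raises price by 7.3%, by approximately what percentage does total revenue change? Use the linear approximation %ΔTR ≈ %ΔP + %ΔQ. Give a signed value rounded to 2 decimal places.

-10.95%

%ΔQ ≈ Ed × %ΔP = (-2.5) × (+7.3%) = -18.2500%
%ΔTR ≈ %ΔP + %ΔQ = (+7.3%) + (-18.2500%) = -10.9500%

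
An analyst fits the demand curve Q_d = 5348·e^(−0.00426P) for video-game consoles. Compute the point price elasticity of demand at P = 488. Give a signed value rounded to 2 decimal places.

dQ_d/dP = −0.00426·Q_d = -2.84941. At P = 488, Q_d = 668.875.
Ed = (dQ_d/dP)·(P/Q_d) = (-2.84941) × (488/668.875) = -2.0788…

-2.08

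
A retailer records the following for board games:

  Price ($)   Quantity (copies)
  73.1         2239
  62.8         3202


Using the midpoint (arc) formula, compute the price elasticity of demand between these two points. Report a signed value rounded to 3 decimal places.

%ΔQ = (3202 − 2239) / [(2239 + 3202)/2] = 963/2720.5 = 0.353979…
%ΔP = (62.8 − 73.1) / [(73.1 + 62.8)/2] = -10.3/67.95 = -0.151582…
Arc Ed = %ΔQ / %ΔP = (963/2720.5) / (-10.3/67.95) = -2.33523…

-2.335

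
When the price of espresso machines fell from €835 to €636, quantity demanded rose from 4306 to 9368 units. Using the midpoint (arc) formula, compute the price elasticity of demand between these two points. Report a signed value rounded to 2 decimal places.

-2.74

%ΔQ = (9368 − 4306) / [(4306 + 9368)/2] = 5062/6837 = 0.740383…
%ΔP = (636 − 835) / [(835 + 636)/2] = -199/735.5 = -0.270564…
Arc Ed = %ΔQ / %ΔP = (5062/6837) / (-199/735.5) = -2.7364…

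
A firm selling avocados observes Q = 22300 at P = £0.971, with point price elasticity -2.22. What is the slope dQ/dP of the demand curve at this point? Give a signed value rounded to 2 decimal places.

Ed = (dQ/dP)·(P/Q) ⇒ dQ/dP = Ed·Q/P = (-2.22)·22300/0.971 = -50984.5520…

-50984.55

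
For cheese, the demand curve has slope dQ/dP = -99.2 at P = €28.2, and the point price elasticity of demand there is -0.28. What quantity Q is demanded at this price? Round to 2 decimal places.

Ed = (dQ/dP)·(P/Q) ⇒ Q = (dQ/dP)·P/Ed = (-99.2)·28.2/(-0.28) = 9990.8571…

9990.86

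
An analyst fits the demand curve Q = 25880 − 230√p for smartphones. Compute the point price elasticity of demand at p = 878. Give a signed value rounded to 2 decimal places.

-0.18

dQ/dp = −230/(2√p) = -3.88106. At p = 878, Q = 19064.9.
Ed = (dQ/dp)·(p/Q) = (-3.88106) × (878/19064.9) = -0.1787…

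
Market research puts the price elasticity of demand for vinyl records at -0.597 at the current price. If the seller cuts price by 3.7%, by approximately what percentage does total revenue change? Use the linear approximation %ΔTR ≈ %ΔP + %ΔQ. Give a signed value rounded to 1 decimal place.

%ΔQ ≈ Ed × %ΔP = (-0.597) × (-3.7%) = +2.2089%
%ΔTR ≈ %ΔP + %ΔQ = (-3.7%) + (+2.2089%) = -1.4911%

-1.5%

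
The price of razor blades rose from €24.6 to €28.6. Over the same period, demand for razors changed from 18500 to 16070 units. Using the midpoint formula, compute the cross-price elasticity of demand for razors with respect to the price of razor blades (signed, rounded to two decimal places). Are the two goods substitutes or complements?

-0.93; complements

%ΔQ_{razors} = (16070 − 18500)/avg = -2430/17285 = -0.140584…
%ΔP_{razor blades} = (28.6 − 24.6)/avg = 4/26.6 = 0.150375…
E_cross = (-2430/17285) / (4/26.6) = -0.9348…
E_cross < 0 ⇒ the goods are complements.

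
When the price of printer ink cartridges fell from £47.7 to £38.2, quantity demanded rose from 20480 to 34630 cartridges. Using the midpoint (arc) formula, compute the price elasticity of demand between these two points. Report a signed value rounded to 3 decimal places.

-2.322

%ΔQ = (34630 − 20480) / [(20480 + 34630)/2] = 14150/27555 = 0.513518…
%ΔP = (38.2 − 47.7) / [(47.7 + 38.2)/2] = -9.5/42.95 = -0.221187…
Arc Ed = %ΔQ / %ΔP = (14150/27555) / (-9.5/42.95) = -2.32164…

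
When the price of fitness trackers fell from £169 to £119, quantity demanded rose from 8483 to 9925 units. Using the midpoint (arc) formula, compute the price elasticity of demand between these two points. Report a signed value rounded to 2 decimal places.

-0.45

%ΔQ = (9925 − 8483) / [(8483 + 9925)/2] = 1442/9204 = 0.156671…
%ΔP = (119 − 169) / [(169 + 119)/2] = -50/144 = -0.347222…
Arc Ed = %ΔQ / %ΔP = (1442/9204) / (-50/144) = -0.4512…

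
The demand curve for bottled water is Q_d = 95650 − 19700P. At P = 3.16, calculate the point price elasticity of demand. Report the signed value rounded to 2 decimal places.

dQ_d/dP = −19700. At P = 3.16, Q_d = 95650 − 19700(3.16) = 33398.
Ed = (dQ_d/dP)·(P/Q_d) = −19700 × (3.16/33398) = -1.8639…

-1.86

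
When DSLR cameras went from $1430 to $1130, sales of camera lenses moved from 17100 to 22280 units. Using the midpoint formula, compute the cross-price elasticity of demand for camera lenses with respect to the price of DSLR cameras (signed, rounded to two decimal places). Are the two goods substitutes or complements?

%ΔQ_{camera lenses} = (22280 − 17100)/avg = 5180/19690 = 0.263077…
%ΔP_{DSLR cameras} = (1130 − 1430)/avg = -300/1280 = -0.234375
E_cross = (5180/19690) / (-300/1280) = -1.1224…
E_cross < 0 ⇒ the goods are complements.

-1.12; complements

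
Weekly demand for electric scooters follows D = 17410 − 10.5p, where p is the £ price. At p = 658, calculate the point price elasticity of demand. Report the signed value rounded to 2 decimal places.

-0.66

dD/dp = −10.5. At p = 658, D = 17410 − 10.5(658) = 10501.
Ed = (dD/dp)·(p/D) = −10.5 × (658/10501) = -0.6579…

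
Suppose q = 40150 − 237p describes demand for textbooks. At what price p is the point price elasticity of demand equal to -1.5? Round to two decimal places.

101.65

Ed = −237p/(40150 − 237p). Set this equal to -1.5:
237p = 1.5·(40150 − 237p) ⇒ 237p(1 + 1.5) = 1.5·40150
p = 1.5·40150 / (237·2.5) = 101.6455…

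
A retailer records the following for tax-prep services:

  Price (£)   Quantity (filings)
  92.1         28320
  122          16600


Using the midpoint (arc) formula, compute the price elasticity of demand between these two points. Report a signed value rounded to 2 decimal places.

%ΔQ = (16600 − 28320) / [(28320 + 16600)/2] = -11720/22460 = -0.521816…
%ΔP = (122 − 92.1) / [(92.1 + 122)/2] = 29.9/107.05 = 0.279308…
Arc Ed = %ΔQ / %ΔP = (-11720/22460) / (29.9/107.05) = -1.8682…

-1.87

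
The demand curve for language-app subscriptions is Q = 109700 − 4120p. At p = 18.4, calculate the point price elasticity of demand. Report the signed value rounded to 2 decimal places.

dQ/dp = −4120. At p = 18.4, Q = 109700 − 4120(18.4) = 33892.
Ed = (dQ/dp)·(p/Q) = −4120 × (18.4/33892) = -2.2367…

-2.24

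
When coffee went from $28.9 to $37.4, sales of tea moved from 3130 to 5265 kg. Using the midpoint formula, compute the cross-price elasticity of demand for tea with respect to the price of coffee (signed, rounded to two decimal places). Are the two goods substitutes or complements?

%ΔQ_{tea} = (5265 − 3130)/avg = 2135/4197.5 = 0.508636…
%ΔP_{coffee} = (37.4 − 28.9)/avg = 8.5/33.15 = 0.256410…
E_cross = (2135/4197.5) / (8.5/33.15) = 1.9836…
E_cross > 0 ⇒ the goods are substitutes.

1.98; substitutes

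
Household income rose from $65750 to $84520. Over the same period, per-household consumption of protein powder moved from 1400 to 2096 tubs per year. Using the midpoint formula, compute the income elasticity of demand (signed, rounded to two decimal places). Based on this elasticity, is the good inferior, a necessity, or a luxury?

1.59; luxury

%ΔQ = (2096 − 1400)/[( 1400 + 2096)/2] = 696/1748 = 0.398169…
%ΔIncome = (84520 − 65750)/[( 65750 + 84520)/2] = 18770/75135 = 0.249816…
E_income = (696/1748) / (18770/75135) = 1.5938…
E_income > 1 ⇒ normal good, luxury.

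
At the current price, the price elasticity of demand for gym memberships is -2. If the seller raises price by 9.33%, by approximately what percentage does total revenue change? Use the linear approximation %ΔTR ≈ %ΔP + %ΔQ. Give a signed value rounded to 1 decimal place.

-9.3%

%ΔQ ≈ Ed × %ΔP = (-2) × (+9.33%) = -18.6600%
%ΔTR ≈ %ΔP + %ΔQ = (+9.33%) + (-18.6600%) = -9.3300%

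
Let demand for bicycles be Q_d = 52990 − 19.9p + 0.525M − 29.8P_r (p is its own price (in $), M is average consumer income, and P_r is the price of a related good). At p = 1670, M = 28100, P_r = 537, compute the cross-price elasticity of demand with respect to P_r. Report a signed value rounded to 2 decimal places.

-0.86

At the given values, Q_d = 52990 − 19.9(1670) + 0.525(28100) − 29.8(537) = 18506.9.
∂Q_d/∂P_r = -29.8.
E = (-29.8) × (537/18506.9) = -0.8646…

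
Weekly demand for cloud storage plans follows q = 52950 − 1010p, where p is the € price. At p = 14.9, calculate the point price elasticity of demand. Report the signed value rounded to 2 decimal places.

dq/dp = −1010. At p = 14.9, q = 52950 − 1010(14.9) = 37901.
Ed = (dq/dp)·(p/q) = −1010 × (14.9/37901) = -0.3970…

-0.40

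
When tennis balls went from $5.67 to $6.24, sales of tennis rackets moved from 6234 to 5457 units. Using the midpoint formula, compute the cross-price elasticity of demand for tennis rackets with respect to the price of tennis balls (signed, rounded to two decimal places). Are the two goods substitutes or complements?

%ΔQ_{tennis rackets} = (5457 − 6234)/avg = -777/5845.5 = -0.132922…
%ΔP_{tennis balls} = (6.24 − 5.67)/avg = 0.57/5.955 = 0.095717…
E_cross = (-777/5845.5) / (0.57/5.955) = -1.3886…
E_cross < 0 ⇒ the goods are complements.

-1.39; complements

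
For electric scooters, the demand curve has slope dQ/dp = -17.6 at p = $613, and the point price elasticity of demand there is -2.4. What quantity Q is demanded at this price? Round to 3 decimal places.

Ed = (dQ/dp)·(p/Q) ⇒ Q = (dQ/dp)·p/Ed = (-17.6)·613/(-2.4) = 4495.33333…

4495.333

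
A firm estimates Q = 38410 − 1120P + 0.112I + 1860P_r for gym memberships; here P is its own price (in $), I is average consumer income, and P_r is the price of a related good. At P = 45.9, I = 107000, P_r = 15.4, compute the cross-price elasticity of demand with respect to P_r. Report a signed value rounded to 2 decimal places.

1.04

At the given values, Q = 38410 − 1120(45.9) + 0.112(107000) + 1860(15.4) = 27630.
∂Q/∂P_r = 1860.
E = (1860) × (15.4/27630) = 1.0366…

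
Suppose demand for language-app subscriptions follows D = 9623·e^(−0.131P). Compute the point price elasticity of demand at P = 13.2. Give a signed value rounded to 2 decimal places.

-1.73

dD/dP = −0.131·D = -223.666. At P = 13.2, D = 1707.37.
Ed = (dD/dP)·(P/D) = (-223.666) × (13.2/1707.37) = -1.7292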